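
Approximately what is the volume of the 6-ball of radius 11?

Volume = π^{6/2}·(11)^6/Γ(4) = 1771561·π^3/6 ≈ 9.15492e+06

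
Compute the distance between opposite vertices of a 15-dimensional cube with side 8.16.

||(8.16,8.16,...,8.16)|| = √(15)·8.16 ≈ 31.6035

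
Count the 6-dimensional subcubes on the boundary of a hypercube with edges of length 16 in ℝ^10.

An n-cube has C(n,k)·2^(n-k) k-faces. Here C(10,6)·2^4 = 210·16 = 3360.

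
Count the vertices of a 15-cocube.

An n-cross-polytope has 2n vertices; here n = 15, giving 30.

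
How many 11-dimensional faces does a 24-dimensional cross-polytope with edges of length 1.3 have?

f_11(24-orthoplex) = 2^12 · (24 choose 12) = 11076222976.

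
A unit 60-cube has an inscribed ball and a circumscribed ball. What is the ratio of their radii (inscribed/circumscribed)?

Ratio = (s/2)/(s√60/2) = 60^(-1/2) ≈ 0.129099.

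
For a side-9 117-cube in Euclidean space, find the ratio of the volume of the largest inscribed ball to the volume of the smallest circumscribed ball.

The radii are 9/2 and 9√117/2, so the volume ratio is (1/√117)^117 = 117^{-117/2} ≈ 1.02595e-121.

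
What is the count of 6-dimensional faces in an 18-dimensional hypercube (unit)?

An n-cube has C(n,k)·2^(n-k) k-faces. Here C(18,6)·2^12 = 18564·4096 = 76038144.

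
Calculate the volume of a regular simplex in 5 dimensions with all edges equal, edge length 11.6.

Volume = 11.6^5 · √(6/2^5) / 5! ≈ 757.896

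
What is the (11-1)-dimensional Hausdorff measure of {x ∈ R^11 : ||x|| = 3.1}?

The surface area of an n-ball is 2π^(n/2) r^(n-1) / Γ(n/2). For n=11, r=3.1: 1.69869e+06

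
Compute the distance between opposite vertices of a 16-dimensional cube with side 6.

||(6,6,...,6)|| = √(16)·6 = 24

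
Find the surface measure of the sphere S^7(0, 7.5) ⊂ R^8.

S = n·V_n(r)/r = 8·V_8(7.5)/7.5 (volume-to-surface relation), giving 56953125·π^4/128 ≈ 4.33418e+07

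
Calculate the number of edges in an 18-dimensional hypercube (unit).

The 18-cube has n·2^(n-1) = 18·2^17 = 18·131072 = 2359296 edges.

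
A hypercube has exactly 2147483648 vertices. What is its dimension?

2^n = 2147483648 ⇒ n = log_2(2147483648) = 31.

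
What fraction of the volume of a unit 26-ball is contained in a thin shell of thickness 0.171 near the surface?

Shell fraction = 1 - (1-0.171)^26 ≈ 0.992372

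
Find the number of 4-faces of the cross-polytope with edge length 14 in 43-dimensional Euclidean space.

An n-cross-polytope has 2^(k+1)·C(n,k+1) k-faces. Here 2^5·C(43,5) = 32·962598 = 30803136.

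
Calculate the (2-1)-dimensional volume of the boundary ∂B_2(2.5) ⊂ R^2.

S = n·V_n(r)/r = 2·V_2(2.5)/2.5 (volume-to-surface relation), giving 2πr = 2π·2.5 ≈ 15.708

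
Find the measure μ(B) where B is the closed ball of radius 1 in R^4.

V = π^2/2 ≈ 4.9348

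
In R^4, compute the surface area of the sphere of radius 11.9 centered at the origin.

S_4(11.9) = 2·π^(4/2)·(11.9)^3 / Γ(4/2) ≈ 33263.7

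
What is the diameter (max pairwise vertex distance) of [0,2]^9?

Diagonal = √9 · 2 = 6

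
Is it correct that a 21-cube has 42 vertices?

False. The 21-cube has 2^21 = 2097152 vertices.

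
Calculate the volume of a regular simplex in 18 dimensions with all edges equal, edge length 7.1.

For a regular n-simplex with edge a, V = (a^n / n!)·√((n+1)/2^n). With a=7.1, n=18: V ≈ 0.00279522.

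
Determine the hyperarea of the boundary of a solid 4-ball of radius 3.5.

S = n·V_n(r)/r = 4·V_4(3.5)/3.5 (volume-to-surface relation), giving 343·π^2/4 ≈ 846.319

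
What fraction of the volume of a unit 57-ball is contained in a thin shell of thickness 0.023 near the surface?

V(inner)/V(outer) = ((1-0.023)/1)^57 ≈ 0.2655, so the shell fraction is 0.734545.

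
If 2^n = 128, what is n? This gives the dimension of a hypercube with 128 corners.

The n-cube has 2^n vertices, and 128 = 2^7, so n = 7.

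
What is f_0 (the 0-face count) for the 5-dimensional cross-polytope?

Each 0-face is the convex hull of 1 vertex, one chosen as ±e_i from each of 1 distinct axis: 2^1·C(5,1) = 10.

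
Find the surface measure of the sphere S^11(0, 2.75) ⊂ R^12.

S = n·V_n(r)/r = 12·V_12(2.75)/2.75 (volume-to-surface relation), giving 1.08995e+06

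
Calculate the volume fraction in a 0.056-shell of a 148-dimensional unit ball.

Shell fraction = 1 - (1-0.056)^148 ≈ 0.999802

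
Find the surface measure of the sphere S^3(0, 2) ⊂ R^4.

S = n·V_n(r)/r = 4·V_4(2)/2 (volume-to-surface relation), giving 16·π^2 ≈ 157.914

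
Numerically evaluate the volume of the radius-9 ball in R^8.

Volume = π^{8/2}·(9)^8/Γ(5) = 14348907·π^4/8 ≈ 1.74714e+08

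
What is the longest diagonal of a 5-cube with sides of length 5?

d = √(5² + 5² + ... + 5²) [5 terms] = √(5·5²) = 5√5 ≈ 11.1803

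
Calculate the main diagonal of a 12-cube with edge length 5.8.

The space diagonal of an n-cube of side s is s√n. Here 5.8·√12 ≈ 20.0918.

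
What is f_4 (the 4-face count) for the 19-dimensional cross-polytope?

Each 4-face is the convex hull of 5 vertices, one chosen as ±e_i from each of 5 distinct axes: 2^5·C(19,5) = 372096.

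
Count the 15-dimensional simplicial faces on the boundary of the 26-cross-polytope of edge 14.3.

Each 15-face is the convex hull of 16 vertices, one chosen as ±e_i from each of 16 distinct axes: 2^16·C(26,16) = 348109864960.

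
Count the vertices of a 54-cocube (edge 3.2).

The 54-dimensional cross-polytope has 2n = 2·54 = 108 vertices.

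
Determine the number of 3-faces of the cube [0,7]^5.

Choose 3 of 5 axes to span the face (C(5,3) = 10 ways), then fix each of the remaining 2 coordinates at one of its two extreme values (2^2 = 4 ways): 10·4 = 40.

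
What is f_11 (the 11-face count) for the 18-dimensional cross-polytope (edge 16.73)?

Number of 11-faces = 2^(11+1) · C(18,11+1) = 4096 · 18564 = 76038144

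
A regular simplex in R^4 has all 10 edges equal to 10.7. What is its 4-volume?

For a regular n-simplex with edge a, V = (a^n / n!)·√((n+1)/2^n). With a=10.7, n=4: V ≈ 305.316.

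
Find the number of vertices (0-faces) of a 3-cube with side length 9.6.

Choose 0 of 3 axes to span the face (C(3,0) = 1 way), then fix each of the remaining 3 coordinates at one of its two extreme values (2^3 = 8 ways): 1·8 = 8.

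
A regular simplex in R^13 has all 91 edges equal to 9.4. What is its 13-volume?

Volume = 9.4^13 · √(14/2^13) / 13! ≈ 29.6996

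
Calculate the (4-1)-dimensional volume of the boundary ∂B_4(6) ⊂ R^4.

S_4(6) = 2·π^(4/2)·(6)^3 / Γ(4/2) = 432·π^2 ≈ 4263.67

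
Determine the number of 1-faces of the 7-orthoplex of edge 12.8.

An n-cross-polytope has 2^(k+1)·C(n,k+1) k-faces. Here 2^2·C(7,2) = 4·21 = 84.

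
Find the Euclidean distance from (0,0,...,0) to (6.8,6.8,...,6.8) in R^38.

Diagonal = √38 · 6.8 ≈ 41.918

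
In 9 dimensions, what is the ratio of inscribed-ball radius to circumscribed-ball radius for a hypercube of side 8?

r_in = 8/2 (half the side); r_out = 8√9/2 (half the diagonal). Ratio = 1/√9 ≈ 0.333333.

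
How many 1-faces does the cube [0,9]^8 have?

The 8-cube has n·2^(n-1) = 8·2^7 = 8·128 = 1024 edges.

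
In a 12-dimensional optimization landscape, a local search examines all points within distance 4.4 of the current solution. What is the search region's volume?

V_12(4.4) = π^(12/2) · (4.4)^12 / Γ(12/2 + 1) ≈ 7.0307e+07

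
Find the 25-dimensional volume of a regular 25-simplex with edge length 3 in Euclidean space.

Volume = 3^25 · √(26/2^25) / 25! ≈ 4.80836e-17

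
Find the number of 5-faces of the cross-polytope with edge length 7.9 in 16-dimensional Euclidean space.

An n-cross-polytope has 2^(k+1)·C(n,k+1) k-faces. Here 2^6·C(16,6) = 64·8008 = 512512.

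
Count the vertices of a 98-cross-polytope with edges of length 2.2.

Number of vertices = 2n = 196.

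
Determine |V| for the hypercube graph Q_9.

The 9-cube has 2^9 = 512 vertices.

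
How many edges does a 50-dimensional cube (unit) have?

Number of 1-faces = C(50,1)·2^(50-1) = 50·562949953421312 = 28147497671065600.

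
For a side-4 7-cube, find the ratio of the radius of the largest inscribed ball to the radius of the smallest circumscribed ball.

r_in / r_out = (4/2) / (4√7/2) = 1/√7 ≈ 0.377964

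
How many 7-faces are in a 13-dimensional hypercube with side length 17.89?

Number of 7-faces = C(13,7) · 2^(13-7) = 1716 · 64 = 109824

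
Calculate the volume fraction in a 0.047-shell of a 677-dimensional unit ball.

Shell fraction = 1 - (1-0.047)^677 ≈ 1 - 7.013e-15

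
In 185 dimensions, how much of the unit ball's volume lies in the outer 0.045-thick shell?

V(inner)/V(outer) = ((1-0.045)/1)^185 ≈ 0.0001998, so the shell fraction is 0.9998.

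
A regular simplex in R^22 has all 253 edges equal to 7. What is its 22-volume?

V_22 = √(23) · 7^22 / (22! · 2^(22/2)) ≈ 8.14562e-06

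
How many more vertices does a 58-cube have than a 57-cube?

The 58-cube has 2^58 = 288230376151711744 vertices. The 57-cube has 2^57 = 144115188075855872 vertices. Difference: 288230376151711744 - 144115188075855872 = 144115188075855872.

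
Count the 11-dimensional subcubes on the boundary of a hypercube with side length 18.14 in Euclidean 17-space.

f_11(17-cube) = (17 choose 11) · 2^6 = 792064.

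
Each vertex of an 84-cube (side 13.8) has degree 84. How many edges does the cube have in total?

An n-cube has n·2^(n-1) edges. With n = 84: 84·9671406556917033397649408 = 812398150781030805402550272.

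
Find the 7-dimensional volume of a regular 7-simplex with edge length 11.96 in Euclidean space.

For a regular n-simplex with edge a, V = (a^n / n!)·√((n+1)/2^n). With a=11.96, n=7: V ≈ 1736.31.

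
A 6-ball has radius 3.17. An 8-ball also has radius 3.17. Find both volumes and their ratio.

V_6(3.17) ≈ 5243.89. V_8(3.17) ≈ 41386.8. Ratio V_6/V_8 ≈ 0.1267.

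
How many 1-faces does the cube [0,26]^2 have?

Number of 1-faces = C(2,1)·2^(2-1) = 2·2 = 4.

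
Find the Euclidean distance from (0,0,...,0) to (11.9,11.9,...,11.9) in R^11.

The space diagonal of an n-cube of side s is s√n. Here 11.9·√11 ≈ 39.4678.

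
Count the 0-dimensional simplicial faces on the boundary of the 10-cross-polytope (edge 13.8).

Number of 0-faces = 2^(0+1) · C(10,0+1) = 2 · 10 = 20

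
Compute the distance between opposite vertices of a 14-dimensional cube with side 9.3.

||(9.3,9.3,...,9.3)|| = √(14)·9.3 ≈ 34.7974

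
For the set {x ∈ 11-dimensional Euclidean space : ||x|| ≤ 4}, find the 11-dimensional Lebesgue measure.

Volume = π^{11/2}·(4)^11/Γ(13/2) = 268435456·π^5/10395 ≈ 7.9025e+06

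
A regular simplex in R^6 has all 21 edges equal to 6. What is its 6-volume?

For a regular n-simplex with edge a, V = (a^n / n!)·√((n+1)/2^n). With a=6, n=6: V ≈ 21.4306.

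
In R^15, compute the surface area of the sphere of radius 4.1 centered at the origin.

S = n·V_n(r)/r = 15·V_15(4.1)/4.1 (volume-to-surface relation), giving 2.17018e+09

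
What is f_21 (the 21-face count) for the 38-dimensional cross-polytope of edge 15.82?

An n-cross-polytope has 2^(k+1)·C(n,k+1) k-faces. Here 2^22·C(38,22) = 4194304·22239974430 = 93281213711646720.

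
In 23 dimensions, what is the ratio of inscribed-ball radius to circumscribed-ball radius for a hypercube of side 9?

For an n-cube of any side s, the inradius is s/2 and the circumradius is s√n/2, so the ratio is 1/√23 ≈ 0.208514.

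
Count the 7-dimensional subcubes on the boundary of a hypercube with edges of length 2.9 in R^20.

f_7(20-cube) = (20 choose 7) · 2^13 = 635043840.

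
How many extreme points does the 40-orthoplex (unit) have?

Number of vertices = 2n = 80.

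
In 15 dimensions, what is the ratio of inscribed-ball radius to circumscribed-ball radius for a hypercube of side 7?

For an n-cube of any side s, the inradius is s/2 and the circumradius is s√n/2, so the ratio is 1/√15 ≈ 0.258199.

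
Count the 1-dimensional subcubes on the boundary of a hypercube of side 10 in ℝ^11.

Number of 1-faces = C(11,1) · 2^(11-1) = 11 · 1024 = 11264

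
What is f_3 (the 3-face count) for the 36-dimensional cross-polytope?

f_3(36-orthoplex) = 2^4 · (36 choose 4) = 942480.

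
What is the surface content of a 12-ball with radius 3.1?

The surface area of an n-ball is 2π^(n/2) r^(n-1) / Γ(n/2). For n=12, r=3.1: 4.07124e+06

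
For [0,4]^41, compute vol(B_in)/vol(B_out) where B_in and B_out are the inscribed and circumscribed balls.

Volume scales as r^n, and r_in/r_out = 1/√41, giving (1/√41)^41 ≈ 8.66824e-34.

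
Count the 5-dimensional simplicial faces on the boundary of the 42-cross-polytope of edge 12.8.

Number of 5-faces = 2^(5+1) · C(42,5+1) = 64 · 5245786 = 335730304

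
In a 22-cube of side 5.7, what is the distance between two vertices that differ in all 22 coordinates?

Diagonal = √22 · 5.7 ≈ 26.7354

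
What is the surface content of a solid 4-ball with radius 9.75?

S = n·V_n(r)/r = 4·V_4(9.75)/9.75 (volume-to-surface relation), giving 18295.5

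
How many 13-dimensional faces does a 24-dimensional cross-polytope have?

Each 13-face is the convex hull of 14 vertices, one chosen as ±e_i from each of 14 distinct axes: 2^14·C(24,14) = 32133218304.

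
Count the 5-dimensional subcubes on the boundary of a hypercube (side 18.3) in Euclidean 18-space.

f_5(18-cube) = (18 choose 5) · 2^13 = 70189056.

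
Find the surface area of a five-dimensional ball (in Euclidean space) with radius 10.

The surface area of an n-ball is 2π^(n/2) r^(n-1) / Γ(n/2). For n=5, r=10: 80000·π^2/3 ≈ 263189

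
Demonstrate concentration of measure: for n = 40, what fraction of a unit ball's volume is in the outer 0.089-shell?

1 - (1-0.089)^40 ≈ 0.975971 ≈ 97.60%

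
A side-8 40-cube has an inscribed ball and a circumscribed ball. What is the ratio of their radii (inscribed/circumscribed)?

Ratio = (s/2)/(s√40/2) = 40^(-1/2) ≈ 0.158114.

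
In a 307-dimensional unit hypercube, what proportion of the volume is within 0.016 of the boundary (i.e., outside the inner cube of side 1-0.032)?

Shell fraction = 1 - (1-0.032)^307 ≈ 0.999954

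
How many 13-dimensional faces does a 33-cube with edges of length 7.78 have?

Choose 13 of 33 axes to span the face (C(33,13) = 573166440 ways), then fix each of the remaining 20 coordinates at one of its two extreme values (2^20 = 1048576 ways): 573166440·1048576 = 601008572989440.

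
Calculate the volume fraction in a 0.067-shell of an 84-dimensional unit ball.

V(inner)/V(outer) = ((1-0.067)/1)^84 ≈ 0.002952, so the shell fraction is 0.997048.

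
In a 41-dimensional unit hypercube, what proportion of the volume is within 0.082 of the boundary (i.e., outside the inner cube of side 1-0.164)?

Shell fraction = 1 - (1-0.164)^41 ≈ 0.999354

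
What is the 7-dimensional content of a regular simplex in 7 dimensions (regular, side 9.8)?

V = (9.8^7 / 7!) · √((7+1) / 2^7) ≈ 430.618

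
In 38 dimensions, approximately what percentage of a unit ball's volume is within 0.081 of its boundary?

1 - (1-0.081)^38 ≈ 0.959636 ≈ 95.96%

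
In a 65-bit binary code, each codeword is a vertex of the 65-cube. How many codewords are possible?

Number of vertices = 2^65 = 36893488147419103232.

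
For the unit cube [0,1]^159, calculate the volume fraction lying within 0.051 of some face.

1 - (1 - 2·0.051)^159 = 1 - 0.898^159 ≈ 0.9999999628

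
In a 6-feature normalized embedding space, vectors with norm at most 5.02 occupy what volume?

Volume = π^{6/2}·(5.02)^6/Γ(4) ≈ 82702.9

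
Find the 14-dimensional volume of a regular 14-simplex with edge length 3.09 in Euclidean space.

Volume = 3.09^14 · √(15/2^14) / 14! ≈ 2.511e-06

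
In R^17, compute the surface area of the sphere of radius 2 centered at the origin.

S_17(2) = 2·π^(17/2)·(2)^16 / Γ(17/2) = 33554432·π^8/2027025 ≈ 157069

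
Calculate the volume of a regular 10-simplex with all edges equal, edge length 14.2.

V_10 = √(11) · 14.2^10 / (10! · 2^(10/2)) ≈ 9520.65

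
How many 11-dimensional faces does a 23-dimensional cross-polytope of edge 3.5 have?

Number of 11-faces = 2^(11+1) · C(23,11+1) = 4096 · 1352078 = 5538111488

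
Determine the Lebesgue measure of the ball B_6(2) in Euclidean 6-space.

V_6(2) = π^(6/2) · (2)^6 / Γ(6/2 + 1) = 32·π^3/3 ≈ 330.734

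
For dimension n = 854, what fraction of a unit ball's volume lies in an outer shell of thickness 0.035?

1 - (1-0.035)^854 ≈ 1 - 6.114e-14 ≈ (100 - 6.12e-12)%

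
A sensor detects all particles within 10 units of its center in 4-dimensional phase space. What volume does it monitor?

Volume = π^{4/2}·(10)^4/Γ(3) = 5000·π^2 ≈ 49348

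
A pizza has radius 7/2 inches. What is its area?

Volume = π^{2/2}·(7/2)^2/Γ(2) = 49·π/4 ≈ 38.4845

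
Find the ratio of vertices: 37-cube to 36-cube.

The 37-cube has 2^37 = 137438953472 vertices. The 36-cube has 2^36 = 68719476736 vertices. Ratio: 137438953472/68719476736 = 2.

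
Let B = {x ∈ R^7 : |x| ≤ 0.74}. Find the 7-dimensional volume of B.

V_7(0.74) = π^(7/2) · (0.74)^7 / Γ(7/2 + 1) ≈ 0.57412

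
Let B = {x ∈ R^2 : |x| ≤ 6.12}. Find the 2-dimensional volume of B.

V_2(6.12) = π^(2/2) · (6.12)^2 / Γ(2/2 + 1) ≈ 117.666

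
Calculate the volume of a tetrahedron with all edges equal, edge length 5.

Volume = (√2/12) · 5³ = 14.7314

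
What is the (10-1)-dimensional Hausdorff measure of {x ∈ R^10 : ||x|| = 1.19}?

The surface area of an n-ball is 2π^(n/2) r^(n-1) / Γ(n/2). For n=10, r=1.19: 122.037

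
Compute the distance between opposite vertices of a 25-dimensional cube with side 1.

The space diagonal of an n-cube of side s is s√n. Here 1·√25 = 5.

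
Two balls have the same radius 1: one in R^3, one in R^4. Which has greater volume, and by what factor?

V_3(1) ≈ 4.18879, V_4(1) ≈ 4.9348. The 4-ball is larger by a factor of 1.178.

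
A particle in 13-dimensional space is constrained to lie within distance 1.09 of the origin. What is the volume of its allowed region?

V_13(1.09) = π^(13/2) · (1.09)^13 / Γ(13/2 + 1) ≈ 2.79181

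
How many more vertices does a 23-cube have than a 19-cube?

The 23-cube has 2^23 = 8388608 vertices. The 19-cube has 2^19 = 524288 vertices. Difference: 8388608 - 524288 = 7864320.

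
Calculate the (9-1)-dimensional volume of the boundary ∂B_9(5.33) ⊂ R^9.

S_9(5.33) = 2·π^(9/2)·(5.33)^8 / Γ(9/2) ≈ 1.93365e+07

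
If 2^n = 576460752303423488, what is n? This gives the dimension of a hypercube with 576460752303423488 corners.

The n-cube has 2^n vertices, and 576460752303423488 = 2^59, so n = 59.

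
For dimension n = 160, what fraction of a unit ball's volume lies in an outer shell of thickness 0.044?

1 - (1-0.044)^160 ≈ 0.999253 ≈ 99.93%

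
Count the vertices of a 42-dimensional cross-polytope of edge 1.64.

The 42-dimensional cross-polytope has 2n = 2·42 = 84 vertices.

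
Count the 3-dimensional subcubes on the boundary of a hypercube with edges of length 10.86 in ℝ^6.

An n-cube has C(n,k)·2^(n-k) k-faces. Here C(6,3)·2^3 = 20·8 = 160.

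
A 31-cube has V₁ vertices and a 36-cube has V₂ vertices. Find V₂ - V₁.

V₁ = 2^31 = 2147483648. V₂ = 2^36 = 68719476736. V₂ - V₁ = 66571993088.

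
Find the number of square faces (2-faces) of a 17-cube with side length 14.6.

Choose 2 of 17 axes to span the face (C(17,2) = 136 ways), then fix each of the remaining 15 coordinates at one of its two extreme values (2^15 = 32768 ways): 136·32768 = 4456448.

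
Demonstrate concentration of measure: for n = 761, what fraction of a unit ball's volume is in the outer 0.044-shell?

1 - (1-0.044)^761 ≈ 1 - 1.344e-15 ≈ (100 - 1.33e-13)%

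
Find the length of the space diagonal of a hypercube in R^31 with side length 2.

Diagonal = √31 · 2 ≈ 11.1355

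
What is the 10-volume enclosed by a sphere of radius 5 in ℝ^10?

The n-ball volume is π^(n/2)·r^n/Γ(n/2+1). With n=10, r=5: V = 1953125·π^5/24 ≈ 2.49039e+07.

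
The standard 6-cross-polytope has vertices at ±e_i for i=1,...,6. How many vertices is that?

An n-cross-polytope has 2n vertices; here n = 6, giving 12.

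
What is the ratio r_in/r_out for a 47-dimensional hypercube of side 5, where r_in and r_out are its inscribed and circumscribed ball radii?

r_in = 5/2 (half the side); r_out = 5√47/2 (half the diagonal). Ratio = 1/√47 ≈ 0.145865.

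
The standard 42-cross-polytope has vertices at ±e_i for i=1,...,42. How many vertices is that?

The 42-dimensional cross-polytope has 2n = 2·42 = 84 vertices.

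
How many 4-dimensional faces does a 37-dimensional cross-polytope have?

Each 4-face is the convex hull of 5 vertices, one chosen as ±e_i from each of 5 distinct axes: 2^5·C(37,5) = 13948704.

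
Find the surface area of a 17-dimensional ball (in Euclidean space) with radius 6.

The surface area of an n-ball is 2π^(n/2) r^(n-1) / Γ(n/2). For n=17, r=6: 17832200896512·π^8/25025 ≈ 6.76129e+12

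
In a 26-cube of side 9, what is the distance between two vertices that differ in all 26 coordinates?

The space diagonal of an n-cube of side s is s√n. Here 9·√26 ≈ 45.8912.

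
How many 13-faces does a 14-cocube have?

Number of 13-faces = 2^(13+1) · C(14,13+1) = 16384 · 1 = 16384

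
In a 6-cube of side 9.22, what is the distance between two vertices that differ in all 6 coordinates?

d = √(9.22² + 9.22² + ... + 9.22²) [6 terms] = √(6·9.22²) = 9.22√6 ≈ 22.5843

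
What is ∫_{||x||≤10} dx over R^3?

V_3(10) = π^(3/2) · (10)^3 / Γ(3/2 + 1) = 4000·π/3 ≈ 4188.79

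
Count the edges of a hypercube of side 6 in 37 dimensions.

The 37-cube has n·2^(n-1) = 37·2^36 = 37·68719476736 = 2542620639232 edges.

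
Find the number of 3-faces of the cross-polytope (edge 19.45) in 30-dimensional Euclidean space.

Number of 3-faces = 2^(3+1) · C(30,3+1) = 16 · 27405 = 438480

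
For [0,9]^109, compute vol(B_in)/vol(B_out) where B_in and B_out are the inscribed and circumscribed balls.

Volume scales as r^n, and r_in/r_out = 1/√109, giving (1/√109)^109 ≈ 9.12548e-112.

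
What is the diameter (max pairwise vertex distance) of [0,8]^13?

||(8,8,...,8)|| = √(13)·8 ≈ 28.8444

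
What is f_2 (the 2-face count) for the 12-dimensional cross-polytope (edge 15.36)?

Each 2-face is the convex hull of 3 vertices, one chosen as ±e_i from each of 3 distinct axes: 2^3·C(12,3) = 1760.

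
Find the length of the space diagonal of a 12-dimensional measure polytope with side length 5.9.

||(5.9,5.9,...,5.9)|| = √(12)·5.9 ≈ 20.4382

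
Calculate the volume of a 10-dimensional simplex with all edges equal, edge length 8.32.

Volume = 8.32^10 · √(11/2^10) / 10! ≈ 45.3959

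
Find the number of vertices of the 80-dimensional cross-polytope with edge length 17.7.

Number of vertices = 2n = 160.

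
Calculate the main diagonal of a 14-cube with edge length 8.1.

d = √(8.1² + 8.1² + ... + 8.1²) [14 terms] = √(14·8.1²) = 8.1√14 ≈ 30.3074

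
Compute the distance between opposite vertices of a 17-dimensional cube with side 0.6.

The space diagonal of an n-cube of side s is s√n. Here 0.6·√17 ≈ 2.47386.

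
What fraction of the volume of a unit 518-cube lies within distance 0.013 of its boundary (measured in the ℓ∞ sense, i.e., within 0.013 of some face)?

1 - (1 - 2·0.013)^518 = 1 - 0.974^518 ≈ 0.9999988155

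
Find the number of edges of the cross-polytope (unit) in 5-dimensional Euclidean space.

Each 1-face is the convex hull of 2 vertices, one chosen as ±e_i from each of 2 distinct axes: 2^2·C(5,2) = 40.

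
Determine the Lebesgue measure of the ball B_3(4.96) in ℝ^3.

Volume = π^{3/2}·(4.96)^3/Γ(5/2) ≈ 511.133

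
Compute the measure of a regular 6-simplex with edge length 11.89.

For a regular n-simplex with edge a, V = (a^n / n!)·√((n+1)/2^n). With a=11.89, n=6: V ≈ 1297.83.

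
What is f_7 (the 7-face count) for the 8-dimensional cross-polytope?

f_7(8-orthoplex) = 2^8 · (8 choose 8) = 256.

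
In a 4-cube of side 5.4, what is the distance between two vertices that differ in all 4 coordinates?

d = √(5.4² + 5.4² + ... + 5.4²) [4 terms] = √(4·5.4²) = 5.4√4 = 10.8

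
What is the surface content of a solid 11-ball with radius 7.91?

S = n·V_n(r)/r = 11·V_11(7.91)/7.91 (volume-to-surface relation), giving 1.9873e+10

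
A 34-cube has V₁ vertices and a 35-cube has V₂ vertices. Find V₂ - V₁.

V₁ = 2^34 = 17179869184. V₂ = 2^35 = 34359738368. V₂ - V₁ = 17179869184.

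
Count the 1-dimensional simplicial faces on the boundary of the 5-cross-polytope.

Number of 1-faces = 2^(1+1) · C(5,1+1) = 4 · 10 = 40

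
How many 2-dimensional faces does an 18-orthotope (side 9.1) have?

An n-cube has C(n,k)·2^(n-k) k-faces. Here C(18,2)·2^16 = 153·65536 = 10027008.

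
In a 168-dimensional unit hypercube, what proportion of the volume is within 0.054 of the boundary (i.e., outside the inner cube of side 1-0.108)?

Shell fraction = 1 - (1-0.108)^168 ≈ 0.9999999954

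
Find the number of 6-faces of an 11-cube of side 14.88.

An n-cube has C(n,k)·2^(n-k) k-faces. Here C(11,6)·2^5 = 462·32 = 14784.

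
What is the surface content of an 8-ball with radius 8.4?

S_8(8.4) = 2·π^(8/2)·(8.4)^7 / Γ(8/2) ≈ 9.58149e+07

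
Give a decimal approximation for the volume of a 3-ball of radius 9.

V = 972·π ≈ 3053.63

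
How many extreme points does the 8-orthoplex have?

The 8-dimensional cross-polytope has 2n = 2·8 = 16 vertices.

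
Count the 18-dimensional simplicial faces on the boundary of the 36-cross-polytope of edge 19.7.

Each 18-face is the convex hull of 19 vertices, one chosen as ±e_i from each of 19 distinct axes: 2^19·C(36,19) = 4507564297420800.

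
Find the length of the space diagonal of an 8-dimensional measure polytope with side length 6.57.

The space diagonal of an n-cube of side s is s√n. Here 6.57·√8 ≈ 18.5828.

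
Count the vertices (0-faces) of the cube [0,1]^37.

Number of vertices = 2^37 = 137438953472.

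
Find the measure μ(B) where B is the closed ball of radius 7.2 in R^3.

The n-ball volume is π^(n/2)·r^n/Γ(n/2+1). With n=3, r=7.2: V ≈ 1563.46.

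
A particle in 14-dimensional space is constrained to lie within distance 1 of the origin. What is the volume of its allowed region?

Volume = π^{14/2}·(1)^14/Γ(8) = π^7/5040 ≈ 0.599265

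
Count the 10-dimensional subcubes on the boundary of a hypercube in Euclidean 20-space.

An n-cube has C(n,k)·2^(n-k) k-faces. Here C(20,10)·2^10 = 184756·1024 = 189190144.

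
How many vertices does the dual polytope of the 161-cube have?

The vertices are ±e_1, ..., ±e_161, so there are 2·161 = 322.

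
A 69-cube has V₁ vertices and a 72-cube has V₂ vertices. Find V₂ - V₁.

V₁ = 2^69 = 590295810358705651712. V₂ = 2^72 = 4722366482869645213696. V₂ - V₁ = 4132070672510939561984.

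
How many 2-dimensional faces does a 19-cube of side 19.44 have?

Choose 2 of 19 axes to span the face (C(19,2) = 171 ways), then fix each of the remaining 17 coordinates at one of its two extreme values (2^17 = 131072 ways): 171·131072 = 22413312.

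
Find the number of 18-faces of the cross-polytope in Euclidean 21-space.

f_18(21-orthoplex) = 2^19 · (21 choose 19) = 110100480.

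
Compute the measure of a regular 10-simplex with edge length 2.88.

V_10 = √(11) · 2.88^10 / (10! · 2^(10/2)) ≈ 0.00112126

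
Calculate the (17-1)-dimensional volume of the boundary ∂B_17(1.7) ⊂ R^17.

|∂B_17(1.7)| ≈ 11662.5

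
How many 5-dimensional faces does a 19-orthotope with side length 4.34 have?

f_5(19-cube) = (19 choose 5) · 2^14 = 190513152.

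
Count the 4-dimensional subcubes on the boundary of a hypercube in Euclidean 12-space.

f_4(12-cube) = (12 choose 4) · 2^8 = 126720.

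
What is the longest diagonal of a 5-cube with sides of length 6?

The space diagonal of an n-cube of side s is s√n. Here 6·√5 ≈ 13.4164.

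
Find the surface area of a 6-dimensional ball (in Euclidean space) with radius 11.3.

The surface area of an n-ball is 2π^(n/2) r^(n-1) / Γ(n/2). For n=6, r=11.3: 5.71271e+06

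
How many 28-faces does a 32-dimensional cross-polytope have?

f_28(32-orthoplex) = 2^29 · (32 choose 29) = 2662879723520.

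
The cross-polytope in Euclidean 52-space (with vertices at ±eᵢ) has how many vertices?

Number of vertices = 2n = 104.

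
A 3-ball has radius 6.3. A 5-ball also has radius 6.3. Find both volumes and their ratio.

V_3(6.3) ≈ 1047.39. V_5(6.3) ≈ 52239.8. Ratio V_3/V_5 ≈ 0.02005.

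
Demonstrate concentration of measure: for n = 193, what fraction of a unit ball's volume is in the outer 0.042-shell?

1 - (1-0.042)^193 ≈ 0.999747 ≈ 99.9747%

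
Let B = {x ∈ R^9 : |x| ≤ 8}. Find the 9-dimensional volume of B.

Volume = π^{9/2}·(8)^9/Γ(11/2) = 4294967296·π^4/945 ≈ 4.42718e+08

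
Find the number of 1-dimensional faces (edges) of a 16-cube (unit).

Number of 1-faces = C(16,1)·2^(16-1) = 16·32768 = 524288.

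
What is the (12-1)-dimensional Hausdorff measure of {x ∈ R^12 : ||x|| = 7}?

The surface area of an n-ball is 2π^(n/2) r^(n-1) / Γ(n/2). For n=12, r=7: 1977326743·π^6/60 ≈ 3.1683e+10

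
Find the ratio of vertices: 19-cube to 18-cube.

The 19-cube has 2^19 = 524288 vertices. The 18-cube has 2^18 = 262144 vertices. Ratio: 524288/262144 = 2.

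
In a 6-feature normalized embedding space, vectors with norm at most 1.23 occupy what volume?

V_6(1.23) = π^(6/2) · (1.23)^6 / Γ(6/2 + 1) ≈ 17.8949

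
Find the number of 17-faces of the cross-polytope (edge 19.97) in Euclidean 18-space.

f_17(18-orthoplex) = 2^18 · (18 choose 18) = 262144.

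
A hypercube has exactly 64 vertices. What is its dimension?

The n-cube has 2^n vertices, and 64 = 2^6, so n = 6.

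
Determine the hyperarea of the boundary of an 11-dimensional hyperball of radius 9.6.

S_11(9.6) = 2·π^(11/2)·(9.6)^10 / Γ(11/2) ≈ 1.37788e+11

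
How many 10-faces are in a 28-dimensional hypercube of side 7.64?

Choose 10 of 28 axes to span the face (C(28,10) = 13123110 ways), then fix each of the remaining 18 coordinates at one of its two extreme values (2^18 = 262144 ways): 13123110·262144 = 3440144547840.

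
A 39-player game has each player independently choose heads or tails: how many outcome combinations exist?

Number of vertices = 2^39 = 549755813888.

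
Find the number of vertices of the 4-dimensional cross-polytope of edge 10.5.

Number of vertices = 2n = 8.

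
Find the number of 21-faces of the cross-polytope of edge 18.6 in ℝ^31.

An n-cross-polytope has 2^(k+1)·C(n,k+1) k-faces. Here 2^22·C(31,22) = 4194304·20160075 = 84557483212800.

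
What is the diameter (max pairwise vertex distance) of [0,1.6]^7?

The space diagonal of an n-cube of side s is s√n. Here 1.6·√7 ≈ 4.2332.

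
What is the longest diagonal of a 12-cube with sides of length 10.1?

Diagonal = √12 · 10.1 ≈ 34.9874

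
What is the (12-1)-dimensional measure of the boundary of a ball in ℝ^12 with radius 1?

|∂B_12(1)| = π^6/60 ≈ 16.0232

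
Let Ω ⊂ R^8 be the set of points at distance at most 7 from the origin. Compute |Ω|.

The n-ball volume is π^(n/2)·r^n/Γ(n/2+1). With n=8, r=7: V = 5764801·π^4/24 ≈ 2.33977e+07.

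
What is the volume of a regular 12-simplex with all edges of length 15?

For a regular n-simplex with edge a, V = (a^n / n!)·√((n+1)/2^n). With a=15, n=12: V ≈ 15259.8.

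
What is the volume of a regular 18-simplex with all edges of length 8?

Volume = 8^18 · √(19/2^18) / 18! ≈ 0.0239544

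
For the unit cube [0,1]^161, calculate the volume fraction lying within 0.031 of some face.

The inner cube has side 1-2·0.031 = 0.938 and volume (0.938)^161 ≈ 3.347e-05, so the shell holds 0.999967 of the volume.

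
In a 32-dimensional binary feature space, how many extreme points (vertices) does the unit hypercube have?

Each vertex is a binary string of length 32, so there are 2^32 = 4294967296.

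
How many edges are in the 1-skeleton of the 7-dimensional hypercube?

Number of 1-faces = C(7,1)·2^(7-1) = 7·64 = 448.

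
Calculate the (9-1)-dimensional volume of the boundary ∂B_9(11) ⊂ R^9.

The surface area of an n-ball is 2π^(n/2) r^(n-1) / Γ(n/2). For n=9, r=11: 6859484192·π^4/105 ≈ 6.36358e+09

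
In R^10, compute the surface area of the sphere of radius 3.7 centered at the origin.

S_10(3.7) = 2·π^(10/2)·(3.7)^9 / Γ(10/2) ≈ 3.31424e+06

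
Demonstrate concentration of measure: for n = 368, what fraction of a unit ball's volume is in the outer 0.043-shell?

1 - (1-0.043)^368 ≈ 0.9999999055 ≈ 99.999991%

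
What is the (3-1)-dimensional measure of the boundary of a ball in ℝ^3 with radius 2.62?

S_3(2.62) = 2·π^(3/2)·(2.62)^2 / Γ(3/2) = 4πr² = 4π·(2.62)² ≈ 86.2606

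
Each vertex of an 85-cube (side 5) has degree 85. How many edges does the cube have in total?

An n-cube has n·2^(n-1) edges. With n = 85: 85·19342813113834066795298816 = 1644139114675895677600399360.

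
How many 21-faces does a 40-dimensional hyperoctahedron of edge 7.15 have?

Number of 21-faces = 2^(21+1) · C(40,21+1) = 4194304 · 113380261800 = 475551285588787200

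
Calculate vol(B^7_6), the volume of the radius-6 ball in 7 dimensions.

Volume = π^{7/2}·(6)^7/Γ(9/2) = 1492992·π^3/35 ≈ 1.32263e+06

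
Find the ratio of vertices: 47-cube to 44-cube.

The 47-cube has 2^47 = 140737488355328 vertices. The 44-cube has 2^44 = 17592186044416 vertices. Ratio: 140737488355328/17592186044416 = 8.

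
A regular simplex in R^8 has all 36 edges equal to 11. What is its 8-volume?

For a regular n-simplex with edge a, V = (a^n / n!)·√((n+1)/2^n). With a=11, n=8: V ≈ 996.833.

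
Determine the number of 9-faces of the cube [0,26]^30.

f_9(30-cube) = (30 choose 9) · 2^21 = 30004268236800.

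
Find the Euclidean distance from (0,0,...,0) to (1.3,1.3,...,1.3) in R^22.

Diagonal = √22 · 1.3 ≈ 6.09754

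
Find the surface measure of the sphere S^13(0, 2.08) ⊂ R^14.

The surface area of an n-ball is 2π^(n/2) r^(n-1) / Γ(n/2). For n=14, r=2.08: 114438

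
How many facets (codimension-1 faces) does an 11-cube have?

An n-cube has C(n,k)·2^(n-k) k-faces. Here C(11,10)·2^1 = 11·2 = 22.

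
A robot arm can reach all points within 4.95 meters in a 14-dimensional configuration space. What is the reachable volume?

The n-ball volume is π^(n/2)·r^n/Γ(n/2+1). With n=14, r=4.95: V ≈ 3.17754e+09.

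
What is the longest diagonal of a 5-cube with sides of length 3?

||(3,3,...,3)|| = √(5)·3 ≈ 6.7082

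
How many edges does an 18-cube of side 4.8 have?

Each of the 2^18 = 262144 vertices has degree 18; total edges = 18·2^18/2 = 2359296.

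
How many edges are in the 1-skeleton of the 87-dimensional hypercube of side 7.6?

Each of the 2^87 = 154742504910672534362390528 vertices has degree 87; total edges = 87·2^87/2 = 6731298963614255244763987968.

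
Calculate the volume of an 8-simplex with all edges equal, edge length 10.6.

Volume = 10.6^8 · √(9/2^8) / 8! ≈ 741.187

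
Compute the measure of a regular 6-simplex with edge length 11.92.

Volume = 11.92^6 · √(7/2^6) / 6! ≈ 1317.6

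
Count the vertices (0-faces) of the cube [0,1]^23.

Each vertex is a binary string of length 23, so there are 2^23 = 8388608.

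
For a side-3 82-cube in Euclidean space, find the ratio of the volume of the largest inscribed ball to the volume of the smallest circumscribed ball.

V_in / V_out = (r_in/r_out)^82 = (1/√82)^82 = 82^(-82/2) ≈ 3.4169e-79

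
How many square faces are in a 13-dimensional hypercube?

f_2(13-cube) = (13 choose 2) · 2^11 = 159744.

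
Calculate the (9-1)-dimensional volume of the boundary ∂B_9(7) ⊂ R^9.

S_9(7) = 2·π^(9/2)·(7)^8 / Γ(9/2) = 26353376·π^4/15 ≈ 1.71137e+08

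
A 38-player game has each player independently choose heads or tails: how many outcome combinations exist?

An n-cube has 2^n vertices; for n = 38 that is 2^38 = 274877906944.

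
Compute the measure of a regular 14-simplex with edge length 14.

For a regular n-simplex with edge a, V = (a^n / n!)·√((n+1)/2^n). With a=14, n=14: V ≈ 3856.74.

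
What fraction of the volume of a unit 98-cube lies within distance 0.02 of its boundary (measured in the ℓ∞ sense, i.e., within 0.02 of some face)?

The inner cube has side 1-2·0.02 = 0.96 and volume (0.96)^98 ≈ 0.01831, so the shell holds 0.981695 of the volume.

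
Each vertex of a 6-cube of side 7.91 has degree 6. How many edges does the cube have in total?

Each of the 2^6 = 64 vertices has degree 6; total edges = 6·2^6/2 = 192.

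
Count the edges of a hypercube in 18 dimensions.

Number of 1-faces = C(18,1)·2^(18-1) = 18·131072 = 2359296.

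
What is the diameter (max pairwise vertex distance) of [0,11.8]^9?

||(11.8,11.8,...,11.8)|| = √(9)·11.8 = 35.4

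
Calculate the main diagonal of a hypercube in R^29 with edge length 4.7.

||(4.7,4.7,...,4.7)|| = √(29)·4.7 ≈ 25.3103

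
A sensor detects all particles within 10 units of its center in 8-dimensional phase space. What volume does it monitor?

The n-ball volume is π^(n/2)·r^n/Γ(n/2+1). With n=8, r=10: V = 12500000·π^4/3 ≈ 4.05871e+08.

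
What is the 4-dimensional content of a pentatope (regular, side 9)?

Volume = 9^4 · √(5/2^4) / 4! ≈ 152.821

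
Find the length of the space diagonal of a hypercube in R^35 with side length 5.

d = √(5² + 5² + ... + 5²) [35 terms] = √(35·5²) = 5√35 ≈ 29.5804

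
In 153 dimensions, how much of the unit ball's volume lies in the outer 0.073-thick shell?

1 - (1-0.073)^153 ≈ 0.999991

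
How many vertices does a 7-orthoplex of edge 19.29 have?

An n-cross-polytope has 2^(k+1)·C(n,k+1) k-faces. Here 2^1·C(7,1) = 2·7 = 14.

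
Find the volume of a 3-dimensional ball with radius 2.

Volume = π^{3/2}·(2)^3/Γ(5/2) = 32·π/3 ≈ 33.5103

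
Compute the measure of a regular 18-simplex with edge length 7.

V_18 = √(19) · 7^18 / (18! · 2^(18/2)) ≈ 0.00216536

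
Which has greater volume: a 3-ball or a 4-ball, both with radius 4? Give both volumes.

V_3(4) ≈ 268.083. V_4(4) ≈ 1263.31. The 4-ball is larger.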